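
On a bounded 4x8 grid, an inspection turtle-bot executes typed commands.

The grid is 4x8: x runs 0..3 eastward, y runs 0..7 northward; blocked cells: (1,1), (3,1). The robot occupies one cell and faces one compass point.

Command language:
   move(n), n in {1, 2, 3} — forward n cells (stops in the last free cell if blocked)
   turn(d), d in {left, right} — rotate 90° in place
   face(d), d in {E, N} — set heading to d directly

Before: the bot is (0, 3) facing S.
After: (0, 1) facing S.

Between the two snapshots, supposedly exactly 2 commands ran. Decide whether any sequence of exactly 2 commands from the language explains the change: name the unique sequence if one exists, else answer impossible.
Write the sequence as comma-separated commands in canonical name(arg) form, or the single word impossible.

key: heading stays S — no command in the sequence turns
initial: (0, 3) facing S
t=1 move(1) ⇒ (0, 2) facing S
t=2 move(1) ⇒ (0, 1) facing S
no rival 2-sequence matches.

move(1), move(1)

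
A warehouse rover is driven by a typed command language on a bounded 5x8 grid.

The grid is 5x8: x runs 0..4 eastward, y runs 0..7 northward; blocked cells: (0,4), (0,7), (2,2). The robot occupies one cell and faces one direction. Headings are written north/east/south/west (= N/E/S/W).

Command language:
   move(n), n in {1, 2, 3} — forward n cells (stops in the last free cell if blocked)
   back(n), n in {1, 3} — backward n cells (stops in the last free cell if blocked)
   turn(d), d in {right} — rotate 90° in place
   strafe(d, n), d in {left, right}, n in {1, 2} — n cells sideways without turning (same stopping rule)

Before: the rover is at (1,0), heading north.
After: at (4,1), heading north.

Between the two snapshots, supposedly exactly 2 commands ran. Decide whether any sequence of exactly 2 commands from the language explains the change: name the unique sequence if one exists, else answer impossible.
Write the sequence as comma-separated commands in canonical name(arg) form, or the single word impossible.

no 2-step route produces this change.

impossible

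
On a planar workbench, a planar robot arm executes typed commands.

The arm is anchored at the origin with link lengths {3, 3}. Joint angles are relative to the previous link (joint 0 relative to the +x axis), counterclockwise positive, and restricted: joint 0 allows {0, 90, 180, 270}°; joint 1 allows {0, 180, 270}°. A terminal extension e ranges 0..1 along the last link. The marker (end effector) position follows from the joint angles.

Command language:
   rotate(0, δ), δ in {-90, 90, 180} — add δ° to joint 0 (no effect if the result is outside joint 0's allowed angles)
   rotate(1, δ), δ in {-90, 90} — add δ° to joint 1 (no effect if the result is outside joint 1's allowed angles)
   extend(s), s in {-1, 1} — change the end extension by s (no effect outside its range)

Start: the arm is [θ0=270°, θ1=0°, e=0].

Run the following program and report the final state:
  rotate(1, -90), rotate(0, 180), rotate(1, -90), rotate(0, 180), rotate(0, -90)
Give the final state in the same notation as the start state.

[θ0=180°, θ1=180°, e=0]

start: [θ0=270°, θ1=0°, e=0]
step 1 (rotate(1, -90)): [θ0=270°, θ1=270°, e=0]
step 2 (rotate(0, 180)): [θ0=90°, θ1=270°, e=0]
step 3 (rotate(1, -90)): [θ0=90°, θ1=180°, e=0]
step 4 (rotate(0, 180)): [θ0=270°, θ1=180°, e=0]
step 5 (rotate(0, -90)): [θ0=180°, θ1=180°, e=0]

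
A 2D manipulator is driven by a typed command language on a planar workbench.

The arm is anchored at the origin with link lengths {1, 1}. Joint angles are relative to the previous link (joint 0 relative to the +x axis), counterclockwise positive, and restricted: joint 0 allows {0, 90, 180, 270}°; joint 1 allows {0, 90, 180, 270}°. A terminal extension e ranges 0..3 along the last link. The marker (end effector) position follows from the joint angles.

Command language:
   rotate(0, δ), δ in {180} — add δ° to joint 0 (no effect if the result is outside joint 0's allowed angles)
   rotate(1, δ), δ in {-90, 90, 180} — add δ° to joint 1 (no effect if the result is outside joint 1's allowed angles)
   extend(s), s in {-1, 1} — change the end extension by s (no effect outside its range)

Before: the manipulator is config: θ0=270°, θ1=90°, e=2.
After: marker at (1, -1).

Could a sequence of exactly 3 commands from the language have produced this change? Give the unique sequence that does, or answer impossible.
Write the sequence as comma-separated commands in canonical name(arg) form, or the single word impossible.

begin: config: θ0=270°, θ1=90°, e=2
1. extend(-1) → config: θ0=270°, θ1=90°, e=1
2. extend(-1) → config: θ0=270°, θ1=90°, e=0
3. extend(-1) → config: θ0=270°, θ1=90°, e=0
no rival 3-sequence matches.

extend(-1), extend(-1), extend(-1)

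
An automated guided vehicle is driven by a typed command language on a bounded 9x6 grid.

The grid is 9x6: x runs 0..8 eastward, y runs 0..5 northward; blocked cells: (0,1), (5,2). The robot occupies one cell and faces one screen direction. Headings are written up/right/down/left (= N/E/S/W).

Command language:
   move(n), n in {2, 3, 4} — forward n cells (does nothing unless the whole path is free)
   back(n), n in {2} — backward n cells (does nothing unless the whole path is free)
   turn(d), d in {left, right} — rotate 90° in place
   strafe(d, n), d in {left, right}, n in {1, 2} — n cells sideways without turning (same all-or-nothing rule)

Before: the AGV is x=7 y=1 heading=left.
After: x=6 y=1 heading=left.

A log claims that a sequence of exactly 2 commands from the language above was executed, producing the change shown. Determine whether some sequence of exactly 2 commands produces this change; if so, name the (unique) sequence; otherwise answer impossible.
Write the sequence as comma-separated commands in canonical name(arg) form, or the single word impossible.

move(3), back(2)

key: heading stays W — no command in the sequence turns
begin: x=7 y=1 heading=left
step 1 (move(3)): x=4 y=1 heading=left
step 2 (back(2)): x=6 y=1 heading=left
no rival 2-sequence matches.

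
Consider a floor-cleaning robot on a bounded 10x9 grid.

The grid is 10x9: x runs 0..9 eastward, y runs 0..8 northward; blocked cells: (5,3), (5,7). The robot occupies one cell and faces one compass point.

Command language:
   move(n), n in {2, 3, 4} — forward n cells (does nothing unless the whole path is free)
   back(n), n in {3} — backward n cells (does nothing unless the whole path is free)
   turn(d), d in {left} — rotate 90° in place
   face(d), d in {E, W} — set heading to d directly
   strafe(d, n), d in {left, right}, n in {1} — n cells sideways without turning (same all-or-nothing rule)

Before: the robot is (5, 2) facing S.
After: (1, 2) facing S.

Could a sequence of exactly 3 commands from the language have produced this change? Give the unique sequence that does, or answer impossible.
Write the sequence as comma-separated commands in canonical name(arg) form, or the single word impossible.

face(W), move(4), turn(left)

key: running turn(left) before face(W) would end elsewhere — order is forced
begin: (5, 2) facing S
step 1 (face(W)): (5, 2) facing W
step 2 (move(4)): (1, 2) facing W
step 3 (turn(left)): (1, 2) facing S
uniquely the one of 729 3-step routes that fits.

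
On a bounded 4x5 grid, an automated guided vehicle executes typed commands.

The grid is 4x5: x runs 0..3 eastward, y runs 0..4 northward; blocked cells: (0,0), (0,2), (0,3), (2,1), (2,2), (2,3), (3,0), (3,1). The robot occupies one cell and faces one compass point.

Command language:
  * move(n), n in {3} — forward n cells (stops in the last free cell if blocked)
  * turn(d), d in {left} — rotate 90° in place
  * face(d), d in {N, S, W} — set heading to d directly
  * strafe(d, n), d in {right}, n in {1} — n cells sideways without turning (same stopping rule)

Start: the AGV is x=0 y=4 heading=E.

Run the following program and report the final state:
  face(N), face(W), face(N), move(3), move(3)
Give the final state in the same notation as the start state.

initial: x=0 y=4 heading=E
step 1 (face(N)): x=0 y=4 heading=N
step 2 (face(W)): x=0 y=4 heading=W
step 3 (face(N)): x=0 y=4 heading=N
step 4 (move(3)): x=0 y=4 heading=N
step 5 (move(3)): x=0 y=4 heading=N

x=0 y=4 heading=N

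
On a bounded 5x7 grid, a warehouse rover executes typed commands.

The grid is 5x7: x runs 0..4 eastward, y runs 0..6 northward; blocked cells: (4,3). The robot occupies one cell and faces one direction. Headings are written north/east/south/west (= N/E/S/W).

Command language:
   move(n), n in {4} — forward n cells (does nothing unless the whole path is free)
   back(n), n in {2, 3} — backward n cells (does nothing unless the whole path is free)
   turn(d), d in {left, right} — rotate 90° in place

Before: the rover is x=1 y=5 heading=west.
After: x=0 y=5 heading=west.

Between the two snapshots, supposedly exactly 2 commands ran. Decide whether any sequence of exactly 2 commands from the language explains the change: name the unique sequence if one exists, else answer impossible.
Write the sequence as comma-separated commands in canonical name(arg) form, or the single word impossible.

back(3), move(4)

key: running move(4) before back(3) would end elsewhere — order is forced
initial: x=1 y=5 heading=west
step 1 (back(3)): x=4 y=5 heading=west
step 2 (move(4)): x=0 y=5 heading=west
no rival 2-sequence matches.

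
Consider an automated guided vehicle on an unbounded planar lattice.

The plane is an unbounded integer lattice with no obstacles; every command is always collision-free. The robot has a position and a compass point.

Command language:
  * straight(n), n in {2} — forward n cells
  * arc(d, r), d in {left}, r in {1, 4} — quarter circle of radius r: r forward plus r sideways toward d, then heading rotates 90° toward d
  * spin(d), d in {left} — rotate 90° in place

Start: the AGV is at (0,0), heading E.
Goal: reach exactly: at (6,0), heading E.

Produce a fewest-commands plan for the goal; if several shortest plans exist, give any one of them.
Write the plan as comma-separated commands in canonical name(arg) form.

t0: at (0,0), heading E
[1] after straight(2): at (2,0), heading E
[2] after straight(2): at (4,0), heading E
[3] after straight(2): at (6,0), heading E
shorter routes all fall short; 3 is best.

straight(2), straight(2), straight(2)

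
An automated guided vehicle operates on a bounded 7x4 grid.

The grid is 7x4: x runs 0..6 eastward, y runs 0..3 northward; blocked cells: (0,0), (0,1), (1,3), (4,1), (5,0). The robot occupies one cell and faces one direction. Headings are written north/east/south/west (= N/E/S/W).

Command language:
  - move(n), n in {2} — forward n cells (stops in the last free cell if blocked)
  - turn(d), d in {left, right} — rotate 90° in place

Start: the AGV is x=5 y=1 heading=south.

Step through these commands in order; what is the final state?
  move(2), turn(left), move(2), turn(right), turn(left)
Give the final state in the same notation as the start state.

initial: x=5 y=1 heading=south
1. move(2) → x=5 y=1 heading=south
2. turn(left) → x=5 y=1 heading=east
3. move(2) → x=6 y=1 heading=east
4. turn(right) → x=6 y=1 heading=south
5. turn(left) → x=6 y=1 heading=east

x=6 y=1 heading=east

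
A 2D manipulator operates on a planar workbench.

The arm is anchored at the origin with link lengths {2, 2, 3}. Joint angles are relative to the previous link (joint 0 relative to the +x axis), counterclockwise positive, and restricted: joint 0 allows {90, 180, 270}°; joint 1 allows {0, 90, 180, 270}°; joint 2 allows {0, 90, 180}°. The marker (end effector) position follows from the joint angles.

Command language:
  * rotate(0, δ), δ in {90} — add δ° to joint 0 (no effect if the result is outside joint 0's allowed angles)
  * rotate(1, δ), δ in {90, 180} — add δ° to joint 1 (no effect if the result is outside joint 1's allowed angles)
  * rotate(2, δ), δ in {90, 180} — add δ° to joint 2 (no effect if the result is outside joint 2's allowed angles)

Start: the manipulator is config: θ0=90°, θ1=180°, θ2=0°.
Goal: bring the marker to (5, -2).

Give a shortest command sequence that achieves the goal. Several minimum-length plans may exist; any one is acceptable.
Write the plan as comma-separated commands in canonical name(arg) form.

start: config: θ0=90°, θ1=180°, θ2=0°
t=1 rotate(1, 180) ⇒ config: θ0=90°, θ1=0°, θ2=0°
t=2 rotate(0, 90) ⇒ config: θ0=180°, θ1=0°, θ2=0°
t=3 rotate(0, 90) ⇒ config: θ0=270°, θ1=0°, θ2=0°
t=4 rotate(1, 90) ⇒ config: θ0=270°, θ1=90°, θ2=0°
no 3-step plan works, so 4 is optimal.

rotate(1, 180), rotate(0, 90), rotate(0, 90), rotate(1, 90)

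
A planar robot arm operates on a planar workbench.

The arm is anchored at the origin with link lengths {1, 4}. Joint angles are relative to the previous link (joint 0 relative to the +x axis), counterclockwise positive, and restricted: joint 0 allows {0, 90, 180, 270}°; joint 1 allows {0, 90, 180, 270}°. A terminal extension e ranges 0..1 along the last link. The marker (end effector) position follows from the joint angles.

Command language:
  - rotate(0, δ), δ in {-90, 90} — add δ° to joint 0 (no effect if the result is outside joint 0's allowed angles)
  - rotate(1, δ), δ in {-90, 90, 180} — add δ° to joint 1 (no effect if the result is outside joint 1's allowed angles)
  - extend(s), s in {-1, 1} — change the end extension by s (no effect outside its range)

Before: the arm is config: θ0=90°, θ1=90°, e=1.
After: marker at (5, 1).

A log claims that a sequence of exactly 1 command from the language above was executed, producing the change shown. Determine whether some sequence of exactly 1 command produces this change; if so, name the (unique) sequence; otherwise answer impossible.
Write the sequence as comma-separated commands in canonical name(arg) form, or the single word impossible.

start: config: θ0=90°, θ1=90°, e=1
t=1 rotate(1, 180) ⇒ config: θ0=90°, θ1=270°, e=1
all 7 alternatives checked — unique.

rotate(1, 180)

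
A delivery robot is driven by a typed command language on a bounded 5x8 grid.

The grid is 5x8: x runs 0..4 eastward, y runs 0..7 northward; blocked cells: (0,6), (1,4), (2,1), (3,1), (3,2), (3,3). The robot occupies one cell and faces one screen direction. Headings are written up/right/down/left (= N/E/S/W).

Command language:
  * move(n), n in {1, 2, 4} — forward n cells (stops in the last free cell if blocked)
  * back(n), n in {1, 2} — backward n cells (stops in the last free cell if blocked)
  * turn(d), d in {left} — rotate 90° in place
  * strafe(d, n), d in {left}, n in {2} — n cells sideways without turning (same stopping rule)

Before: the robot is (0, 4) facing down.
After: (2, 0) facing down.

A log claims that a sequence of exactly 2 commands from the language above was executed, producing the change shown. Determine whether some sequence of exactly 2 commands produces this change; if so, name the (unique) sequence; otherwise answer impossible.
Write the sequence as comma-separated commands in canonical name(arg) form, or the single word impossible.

move(4), strafe(left, 2)

key: heading stays S — no command in the sequence turns
begin: (0, 4) facing down
step 1 (move(4)): (0, 0) facing down
step 2 (strafe(left, 2)): (2, 0) facing down
all 49 alternatives checked — unique.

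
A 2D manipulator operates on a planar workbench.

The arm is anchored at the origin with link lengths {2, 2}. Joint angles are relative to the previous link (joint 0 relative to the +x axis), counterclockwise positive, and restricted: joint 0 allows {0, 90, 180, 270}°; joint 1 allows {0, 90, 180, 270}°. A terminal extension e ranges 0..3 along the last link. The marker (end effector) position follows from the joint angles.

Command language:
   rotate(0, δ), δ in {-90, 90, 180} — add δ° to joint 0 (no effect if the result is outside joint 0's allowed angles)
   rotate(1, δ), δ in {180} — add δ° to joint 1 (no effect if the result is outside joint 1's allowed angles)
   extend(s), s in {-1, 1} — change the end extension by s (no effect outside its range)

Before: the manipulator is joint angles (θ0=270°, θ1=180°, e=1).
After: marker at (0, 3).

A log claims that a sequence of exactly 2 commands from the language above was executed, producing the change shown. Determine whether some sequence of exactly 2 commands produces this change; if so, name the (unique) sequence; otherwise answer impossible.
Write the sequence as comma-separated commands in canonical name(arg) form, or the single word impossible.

start: joint angles (θ0=270°, θ1=180°, e=1)
step 1 (extend(1)): joint angles (θ0=270°, θ1=180°, e=2)
step 2 (extend(1)): joint angles (θ0=270°, θ1=180°, e=3)
no other 2-command option fits: unique.

extend(1), extend(1)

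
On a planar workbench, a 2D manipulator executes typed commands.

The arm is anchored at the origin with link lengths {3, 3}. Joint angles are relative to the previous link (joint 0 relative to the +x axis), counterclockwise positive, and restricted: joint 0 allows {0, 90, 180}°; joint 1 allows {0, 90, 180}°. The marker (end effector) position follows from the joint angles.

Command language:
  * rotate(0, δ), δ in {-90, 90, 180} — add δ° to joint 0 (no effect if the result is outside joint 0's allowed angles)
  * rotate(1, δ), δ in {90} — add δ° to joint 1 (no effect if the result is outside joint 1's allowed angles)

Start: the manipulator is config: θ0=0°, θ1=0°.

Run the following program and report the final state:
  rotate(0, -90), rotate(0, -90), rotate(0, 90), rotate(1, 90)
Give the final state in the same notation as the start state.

start: config: θ0=0°, θ1=0°
1. rotate(0, -90) → config: θ0=0°, θ1=0°
2. rotate(0, -90) → config: θ0=0°, θ1=0°
3. rotate(0, 90) → config: θ0=90°, θ1=0°
4. rotate(1, 90) → config: θ0=90°, θ1=90°

config: θ0=90°, θ1=90°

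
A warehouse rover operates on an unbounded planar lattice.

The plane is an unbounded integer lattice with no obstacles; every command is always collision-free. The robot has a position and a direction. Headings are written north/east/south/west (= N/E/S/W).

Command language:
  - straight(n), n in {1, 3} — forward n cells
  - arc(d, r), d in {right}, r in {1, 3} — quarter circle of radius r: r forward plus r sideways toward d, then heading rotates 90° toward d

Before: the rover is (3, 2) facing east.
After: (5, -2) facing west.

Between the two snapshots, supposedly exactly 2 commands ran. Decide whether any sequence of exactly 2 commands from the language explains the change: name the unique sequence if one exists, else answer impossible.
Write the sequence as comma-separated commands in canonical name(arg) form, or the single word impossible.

key: position moved to (5,-2) AND the heading swung to W — translation plus rotation needed
start: (3, 2) facing east
t=1 arc(right, 3) ⇒ (6, -1) facing south
t=2 arc(right, 1) ⇒ (5, -2) facing west
no other 2-command option fits: unique.

arc(right, 3), arc(right, 1)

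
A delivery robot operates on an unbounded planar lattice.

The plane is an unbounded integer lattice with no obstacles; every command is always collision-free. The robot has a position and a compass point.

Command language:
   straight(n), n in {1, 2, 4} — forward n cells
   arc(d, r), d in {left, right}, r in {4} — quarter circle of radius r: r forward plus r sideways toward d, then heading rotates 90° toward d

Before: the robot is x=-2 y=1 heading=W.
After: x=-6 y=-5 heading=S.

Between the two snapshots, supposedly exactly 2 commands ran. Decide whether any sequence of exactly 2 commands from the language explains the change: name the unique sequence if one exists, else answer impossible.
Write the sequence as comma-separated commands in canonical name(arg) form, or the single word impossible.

key: order matters: swapping arc(left, 4) and straight(2) lands elsewhere
initial: x=-2 y=1 heading=W
1. arc(left, 4) → x=-6 y=-3 heading=S
2. straight(2) → x=-6 y=-5 heading=S
no rival 2-sequence matches.

arc(left, 4), straight(2)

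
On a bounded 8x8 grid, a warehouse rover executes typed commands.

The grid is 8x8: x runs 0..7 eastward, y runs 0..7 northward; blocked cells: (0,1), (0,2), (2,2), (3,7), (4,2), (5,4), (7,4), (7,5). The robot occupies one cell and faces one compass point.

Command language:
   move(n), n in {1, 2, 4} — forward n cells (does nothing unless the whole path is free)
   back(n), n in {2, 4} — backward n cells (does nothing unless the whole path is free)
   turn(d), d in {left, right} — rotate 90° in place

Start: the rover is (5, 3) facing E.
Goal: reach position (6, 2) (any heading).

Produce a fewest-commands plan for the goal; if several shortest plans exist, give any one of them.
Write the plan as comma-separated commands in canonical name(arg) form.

begin: (5, 3) facing E
[1] after move(1): (6, 3) facing E
[2] after turn(right): (6, 3) facing S
[3] after move(1): (6, 2) facing S
minimal: 3 command(s), checked below 3.

move(1), turn(right), move(1)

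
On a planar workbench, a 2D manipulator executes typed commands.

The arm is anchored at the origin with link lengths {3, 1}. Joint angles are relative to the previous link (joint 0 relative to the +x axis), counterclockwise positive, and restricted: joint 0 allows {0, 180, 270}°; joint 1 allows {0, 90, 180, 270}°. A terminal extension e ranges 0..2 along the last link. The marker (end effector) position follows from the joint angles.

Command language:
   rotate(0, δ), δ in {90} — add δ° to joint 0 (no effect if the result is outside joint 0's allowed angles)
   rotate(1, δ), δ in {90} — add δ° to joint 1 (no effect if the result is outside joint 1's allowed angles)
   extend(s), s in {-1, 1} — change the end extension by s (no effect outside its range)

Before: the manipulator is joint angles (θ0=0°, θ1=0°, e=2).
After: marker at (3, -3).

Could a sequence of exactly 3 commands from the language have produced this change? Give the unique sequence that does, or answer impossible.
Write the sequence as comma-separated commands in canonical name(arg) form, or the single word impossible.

rotate(1, 90), rotate(1, 90), rotate(1, 90)

from: joint angles (θ0=0°, θ1=0°, e=2)
step 1 (rotate(1, 90)): joint angles (θ0=0°, θ1=90°, e=2)
step 2 (rotate(1, 90)): joint angles (θ0=0°, θ1=180°, e=2)
step 3 (rotate(1, 90)): joint angles (θ0=0°, θ1=270°, e=2)
no other 3-command option fits: unique.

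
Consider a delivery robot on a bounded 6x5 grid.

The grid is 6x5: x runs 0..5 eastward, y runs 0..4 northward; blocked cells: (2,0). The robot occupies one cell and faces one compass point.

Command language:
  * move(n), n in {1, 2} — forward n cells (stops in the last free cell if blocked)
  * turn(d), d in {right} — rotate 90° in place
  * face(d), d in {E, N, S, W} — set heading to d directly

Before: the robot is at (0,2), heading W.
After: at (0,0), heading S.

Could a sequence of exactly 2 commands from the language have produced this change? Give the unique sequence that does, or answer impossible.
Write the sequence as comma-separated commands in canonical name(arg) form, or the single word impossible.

face(S), move(2)

key: position moved to (0,0) AND the heading swung to S — translation plus rotation needed
initial: at (0,2), heading W
step 1 (face(S)): at (0,2), heading S
step 2 (move(2)): at (0,0), heading S
all 49 alternatives checked — unique.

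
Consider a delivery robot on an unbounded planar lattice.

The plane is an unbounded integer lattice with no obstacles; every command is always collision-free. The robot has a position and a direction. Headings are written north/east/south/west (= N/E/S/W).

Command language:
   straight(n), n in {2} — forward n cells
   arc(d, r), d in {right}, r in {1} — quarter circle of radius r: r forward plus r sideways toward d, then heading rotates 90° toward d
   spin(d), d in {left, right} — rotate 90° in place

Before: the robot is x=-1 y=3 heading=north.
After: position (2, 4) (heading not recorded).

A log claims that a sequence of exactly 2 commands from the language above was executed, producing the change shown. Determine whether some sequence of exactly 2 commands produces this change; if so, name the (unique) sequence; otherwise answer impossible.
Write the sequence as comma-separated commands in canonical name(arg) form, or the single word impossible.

key: running straight(2) before arc(right, 1) would end elsewhere — order is forced
from: x=-1 y=3 heading=north
step 1 (arc(right, 1)): x=0 y=4 heading=east
step 2 (straight(2)): x=2 y=4 heading=east
no other 2-command option fits: unique.

arc(right, 1), straight(2)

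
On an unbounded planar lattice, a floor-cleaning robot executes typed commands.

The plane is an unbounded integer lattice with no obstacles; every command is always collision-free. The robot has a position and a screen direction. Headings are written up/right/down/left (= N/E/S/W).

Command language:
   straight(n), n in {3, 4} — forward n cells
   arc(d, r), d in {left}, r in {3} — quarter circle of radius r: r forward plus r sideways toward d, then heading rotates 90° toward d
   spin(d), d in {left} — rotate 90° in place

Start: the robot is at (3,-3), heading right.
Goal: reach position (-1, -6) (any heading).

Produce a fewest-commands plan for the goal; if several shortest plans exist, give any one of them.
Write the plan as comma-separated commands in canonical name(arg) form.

begin: at (3,-3), heading right
t=1 spin(left) ⇒ at (3,-3), heading up
t=2 spin(left) ⇒ at (3,-3), heading left
t=3 straight(4) ⇒ at (-1,-3), heading left
t=4 spin(left) ⇒ at (-1,-3), heading down
t=5 straight(3) ⇒ at (-1,-6), heading down
minimal: 5 command(s), checked below 5.

spin(left), spin(left), straight(4), spin(left), straight(3)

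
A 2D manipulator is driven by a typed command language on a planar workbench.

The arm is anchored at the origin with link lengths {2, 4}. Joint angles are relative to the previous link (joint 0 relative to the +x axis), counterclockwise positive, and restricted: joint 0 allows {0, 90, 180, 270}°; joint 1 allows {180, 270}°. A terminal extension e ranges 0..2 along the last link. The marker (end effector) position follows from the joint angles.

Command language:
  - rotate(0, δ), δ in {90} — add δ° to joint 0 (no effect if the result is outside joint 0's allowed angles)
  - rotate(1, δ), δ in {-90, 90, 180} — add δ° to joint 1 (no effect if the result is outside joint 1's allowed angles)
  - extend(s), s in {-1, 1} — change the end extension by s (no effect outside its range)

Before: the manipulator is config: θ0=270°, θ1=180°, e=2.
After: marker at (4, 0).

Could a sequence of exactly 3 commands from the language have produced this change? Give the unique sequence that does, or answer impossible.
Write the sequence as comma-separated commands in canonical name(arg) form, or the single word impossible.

initial: config: θ0=270°, θ1=180°, e=2
[1] after rotate(0, 90): config: θ0=0°, θ1=180°, e=2
[2] after rotate(0, 90): config: θ0=90°, θ1=180°, e=2
[3] after rotate(0, 90): config: θ0=180°, θ1=180°, e=2
no rival 3-sequence matches.

rotate(0, 90), rotate(0, 90), rotate(0, 90)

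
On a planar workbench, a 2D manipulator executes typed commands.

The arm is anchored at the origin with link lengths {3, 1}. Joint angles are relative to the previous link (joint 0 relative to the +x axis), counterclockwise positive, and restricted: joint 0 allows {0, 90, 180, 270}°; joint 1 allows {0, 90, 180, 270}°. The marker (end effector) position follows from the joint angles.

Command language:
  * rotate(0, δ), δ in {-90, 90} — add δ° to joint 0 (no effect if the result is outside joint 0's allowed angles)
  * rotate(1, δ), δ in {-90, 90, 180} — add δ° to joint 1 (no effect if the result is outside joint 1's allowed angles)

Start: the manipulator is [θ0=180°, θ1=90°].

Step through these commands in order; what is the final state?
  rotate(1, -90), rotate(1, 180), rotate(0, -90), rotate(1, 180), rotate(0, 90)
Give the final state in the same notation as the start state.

from: [θ0=180°, θ1=90°]
1. rotate(1, -90) → [θ0=180°, θ1=0°]
2. rotate(1, 180) → [θ0=180°, θ1=180°]
3. rotate(0, -90) → [θ0=90°, θ1=180°]
4. rotate(1, 180) → [θ0=90°, θ1=0°]
5. rotate(0, 90) → [θ0=180°, θ1=0°]

[θ0=180°, θ1=0°]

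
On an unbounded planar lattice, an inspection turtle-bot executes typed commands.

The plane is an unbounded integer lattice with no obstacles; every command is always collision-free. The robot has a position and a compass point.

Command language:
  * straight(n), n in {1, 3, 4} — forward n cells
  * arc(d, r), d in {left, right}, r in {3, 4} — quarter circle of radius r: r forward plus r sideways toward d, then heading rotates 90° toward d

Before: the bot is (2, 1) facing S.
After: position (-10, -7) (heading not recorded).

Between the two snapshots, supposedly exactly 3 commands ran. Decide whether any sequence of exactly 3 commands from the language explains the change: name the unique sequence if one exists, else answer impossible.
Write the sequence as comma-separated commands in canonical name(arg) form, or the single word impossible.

arc(right, 4), straight(4), arc(left, 4)

key: running arc(left, 4) before arc(right, 4) would end elsewhere — order is forced
start: (2, 1) facing S
[1] after arc(right, 4): (-2, -3) facing W
[2] after straight(4): (-6, -3) facing W
[3] after arc(left, 4): (-10, -7) facing S
no rival 3-sequence matches.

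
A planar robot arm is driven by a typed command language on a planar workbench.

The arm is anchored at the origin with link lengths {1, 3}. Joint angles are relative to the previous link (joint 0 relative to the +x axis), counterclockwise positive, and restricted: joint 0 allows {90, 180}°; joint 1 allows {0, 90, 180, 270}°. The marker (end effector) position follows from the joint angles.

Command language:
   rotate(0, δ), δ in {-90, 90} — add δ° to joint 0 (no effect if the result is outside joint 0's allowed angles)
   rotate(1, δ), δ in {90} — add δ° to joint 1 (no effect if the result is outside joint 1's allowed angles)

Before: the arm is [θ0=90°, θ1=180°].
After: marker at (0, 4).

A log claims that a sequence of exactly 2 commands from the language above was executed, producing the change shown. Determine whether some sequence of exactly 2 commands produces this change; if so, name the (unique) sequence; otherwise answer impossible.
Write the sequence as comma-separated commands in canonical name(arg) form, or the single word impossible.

initial: [θ0=90°, θ1=180°]
1. rotate(1, 90) → [θ0=90°, θ1=270°]
2. rotate(1, 90) → [θ0=90°, θ1=0°]
no other 2-command option fits: unique.

rotate(1, 90), rotate(1, 90)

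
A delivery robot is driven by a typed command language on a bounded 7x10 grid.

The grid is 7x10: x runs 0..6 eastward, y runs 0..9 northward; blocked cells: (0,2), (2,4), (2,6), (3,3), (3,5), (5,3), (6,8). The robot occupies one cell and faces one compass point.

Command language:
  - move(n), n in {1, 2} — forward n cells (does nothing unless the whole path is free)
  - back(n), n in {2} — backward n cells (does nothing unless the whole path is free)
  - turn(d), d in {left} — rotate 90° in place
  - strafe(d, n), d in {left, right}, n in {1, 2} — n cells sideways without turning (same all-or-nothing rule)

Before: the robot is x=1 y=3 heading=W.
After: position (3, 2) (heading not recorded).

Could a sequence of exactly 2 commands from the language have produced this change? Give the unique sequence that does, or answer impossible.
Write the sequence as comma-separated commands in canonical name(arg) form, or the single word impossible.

strafe(left, 1), back(2)

key: running back(2) before strafe(left, 1) would end elsewhere — order is forced
initial: x=1 y=3 heading=W
t=1 strafe(left, 1) ⇒ x=1 y=2 heading=W
t=2 back(2) ⇒ x=3 y=2 heading=W
no rival 2-sequence matches.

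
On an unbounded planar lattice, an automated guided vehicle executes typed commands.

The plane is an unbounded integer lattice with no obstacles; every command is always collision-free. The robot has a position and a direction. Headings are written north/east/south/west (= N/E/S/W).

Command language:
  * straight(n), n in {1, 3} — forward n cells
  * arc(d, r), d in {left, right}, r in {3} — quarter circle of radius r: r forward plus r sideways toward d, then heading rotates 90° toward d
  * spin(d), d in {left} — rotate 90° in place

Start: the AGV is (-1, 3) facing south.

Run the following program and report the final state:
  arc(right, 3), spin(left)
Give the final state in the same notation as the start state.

(-4, 0) facing south

initial: (-1, 3) facing south
1. arc(right, 3) → (-4, 0) facing west
2. spin(left) → (-4, 0) facing south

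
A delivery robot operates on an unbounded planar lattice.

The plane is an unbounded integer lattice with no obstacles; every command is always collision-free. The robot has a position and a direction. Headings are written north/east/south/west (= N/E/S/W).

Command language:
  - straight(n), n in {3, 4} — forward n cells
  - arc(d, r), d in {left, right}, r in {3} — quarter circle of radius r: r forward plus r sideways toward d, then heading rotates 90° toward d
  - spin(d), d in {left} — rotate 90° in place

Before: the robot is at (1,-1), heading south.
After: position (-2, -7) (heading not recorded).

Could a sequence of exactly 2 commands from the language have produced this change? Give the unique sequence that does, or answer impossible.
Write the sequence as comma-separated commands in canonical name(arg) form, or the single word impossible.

straight(3), arc(right, 3)

key: running arc(right, 3) before straight(3) would end elsewhere — order is forced
begin: at (1,-1), heading south
1. straight(3) → at (1,-4), heading south
2. arc(right, 3) → at (-2,-7), heading west
no rival 2-sequence matches.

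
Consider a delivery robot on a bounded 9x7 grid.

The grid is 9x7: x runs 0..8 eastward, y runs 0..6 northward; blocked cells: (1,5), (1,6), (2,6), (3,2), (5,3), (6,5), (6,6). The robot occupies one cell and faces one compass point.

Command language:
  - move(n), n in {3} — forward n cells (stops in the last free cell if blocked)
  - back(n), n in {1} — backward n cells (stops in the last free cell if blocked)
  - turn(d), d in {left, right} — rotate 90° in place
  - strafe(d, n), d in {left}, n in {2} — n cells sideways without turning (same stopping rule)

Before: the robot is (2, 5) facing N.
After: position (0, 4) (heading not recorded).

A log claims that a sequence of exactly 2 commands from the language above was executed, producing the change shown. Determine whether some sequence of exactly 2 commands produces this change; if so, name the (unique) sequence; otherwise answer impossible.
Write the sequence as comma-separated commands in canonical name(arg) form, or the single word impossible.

key: order matters: swapping back(1) and strafe(left, 2) lands elsewhere
from: (2, 5) facing N
[1] after back(1): (2, 4) facing N
[2] after strafe(left, 2): (0, 4) facing N
all 25 alternatives checked — unique.

back(1), strafe(left, 2)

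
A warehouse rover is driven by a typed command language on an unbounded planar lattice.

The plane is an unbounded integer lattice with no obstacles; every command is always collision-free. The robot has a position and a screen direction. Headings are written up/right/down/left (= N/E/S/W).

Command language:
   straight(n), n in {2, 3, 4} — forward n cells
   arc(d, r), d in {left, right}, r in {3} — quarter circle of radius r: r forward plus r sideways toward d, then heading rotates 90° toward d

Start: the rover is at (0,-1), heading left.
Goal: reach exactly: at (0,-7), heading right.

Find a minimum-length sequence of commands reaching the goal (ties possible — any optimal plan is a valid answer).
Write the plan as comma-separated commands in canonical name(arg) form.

arc(left, 3), arc(left, 3)

start: at (0,-1), heading left
step 1 (arc(left, 3)): at (-3,-4), heading down
step 2 (arc(left, 3)): at (0,-7), heading right
shorter routes all fall short; 2 is best.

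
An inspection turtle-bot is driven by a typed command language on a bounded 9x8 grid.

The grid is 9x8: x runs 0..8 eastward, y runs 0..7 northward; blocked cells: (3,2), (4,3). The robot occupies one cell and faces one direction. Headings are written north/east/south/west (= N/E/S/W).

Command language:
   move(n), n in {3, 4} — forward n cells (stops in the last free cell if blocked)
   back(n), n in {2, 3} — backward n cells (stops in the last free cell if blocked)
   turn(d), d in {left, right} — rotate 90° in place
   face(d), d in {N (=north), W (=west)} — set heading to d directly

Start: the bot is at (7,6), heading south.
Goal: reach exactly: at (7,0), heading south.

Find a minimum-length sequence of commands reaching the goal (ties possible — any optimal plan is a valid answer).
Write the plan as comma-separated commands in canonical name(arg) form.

move(4), move(4)

from: at (7,6), heading south
step 1 (move(4)): at (7,2), heading south
step 2 (move(4)): at (7,0), heading south
minimal: 2 command(s), checked below 2.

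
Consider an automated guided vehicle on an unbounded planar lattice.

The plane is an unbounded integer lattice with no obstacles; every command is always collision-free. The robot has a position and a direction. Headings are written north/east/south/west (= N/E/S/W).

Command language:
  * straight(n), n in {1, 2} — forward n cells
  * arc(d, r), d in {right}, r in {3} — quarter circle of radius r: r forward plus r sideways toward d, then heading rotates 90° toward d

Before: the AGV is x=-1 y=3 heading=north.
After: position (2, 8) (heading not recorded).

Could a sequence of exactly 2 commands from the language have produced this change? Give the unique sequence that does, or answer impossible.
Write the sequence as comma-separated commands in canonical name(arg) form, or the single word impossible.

key: order matters: swapping straight(2) and arc(right, 3) lands elsewhere
initial: x=-1 y=3 heading=north
step 1 (straight(2)): x=-1 y=5 heading=north
step 2 (arc(right, 3)): x=2 y=8 heading=east
no other 2-command option fits: unique.

straight(2), arc(right, 3)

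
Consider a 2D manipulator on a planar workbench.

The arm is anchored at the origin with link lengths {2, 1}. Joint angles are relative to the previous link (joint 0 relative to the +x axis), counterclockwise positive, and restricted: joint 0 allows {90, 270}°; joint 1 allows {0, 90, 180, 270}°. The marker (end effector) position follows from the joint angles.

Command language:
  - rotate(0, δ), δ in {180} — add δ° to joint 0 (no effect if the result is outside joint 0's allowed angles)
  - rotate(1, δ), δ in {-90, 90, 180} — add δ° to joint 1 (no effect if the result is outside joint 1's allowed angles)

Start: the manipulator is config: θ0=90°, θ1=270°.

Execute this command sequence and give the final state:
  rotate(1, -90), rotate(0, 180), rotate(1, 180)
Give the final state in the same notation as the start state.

config: θ0=270°, θ1=0°

start: config: θ0=90°, θ1=270°
1. rotate(1, -90) → config: θ0=90°, θ1=180°
2. rotate(0, 180) → config: θ0=270°, θ1=180°
3. rotate(1, 180) → config: θ0=270°, θ1=0°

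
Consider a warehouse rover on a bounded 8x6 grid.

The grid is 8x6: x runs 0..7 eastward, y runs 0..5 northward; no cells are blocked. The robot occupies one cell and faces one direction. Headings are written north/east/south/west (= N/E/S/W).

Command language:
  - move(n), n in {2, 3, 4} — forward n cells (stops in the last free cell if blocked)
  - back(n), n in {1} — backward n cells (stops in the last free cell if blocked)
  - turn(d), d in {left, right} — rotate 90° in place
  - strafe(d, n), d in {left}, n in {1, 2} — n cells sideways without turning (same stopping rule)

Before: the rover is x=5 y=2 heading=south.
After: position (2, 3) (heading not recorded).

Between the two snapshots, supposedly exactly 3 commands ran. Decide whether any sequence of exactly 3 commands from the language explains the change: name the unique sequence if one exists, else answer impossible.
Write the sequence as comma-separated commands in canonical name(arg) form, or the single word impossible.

key: order matters: swapping back(1) and move(3) lands elsewhere
begin: x=5 y=2 heading=south
[1] after back(1): x=5 y=3 heading=south
[2] after turn(right): x=5 y=3 heading=west
[3] after move(3): x=2 y=3 heading=west
no other 3-command option fits: unique.

back(1), turn(right), move(3)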